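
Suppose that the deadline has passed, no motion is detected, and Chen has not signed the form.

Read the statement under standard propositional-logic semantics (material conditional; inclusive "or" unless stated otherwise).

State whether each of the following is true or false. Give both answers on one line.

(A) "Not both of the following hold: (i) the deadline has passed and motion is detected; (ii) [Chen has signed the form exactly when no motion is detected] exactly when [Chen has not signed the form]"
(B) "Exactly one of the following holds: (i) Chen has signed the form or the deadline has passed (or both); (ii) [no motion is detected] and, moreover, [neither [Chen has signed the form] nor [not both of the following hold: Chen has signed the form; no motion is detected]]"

(A) true, (B) true

Let M = "the deadline has passed" (T), G = "motion is detected" (F), Q = "Chen has signed the form" (F).

(A): This is (M & G) nand ((Q <-> ~G) <-> ~Q).

M & G = T & F = F
~G = ~F = T
Q <-> ~G = F <-> T = F
~Q = ~F = T
(Q <-> ~G) <-> ~Q = F <-> T = F
(M & G) nand ((Q <-> ~G) <-> ~Q) = F nand F = T
So (A) is true.

(B): In symbols: (Q | M) xor (~G & (Q nor (Q nand ~G)))

Q | M = F | T = T
~G = ~F = T
~G = ~F = T
Q nand ~G = F nand T = T
Q nor (Q nand ~G) = F nor T = F
~G & (Q nor (Q nand ~G)) = T & F = F
(Q | M) xor (~G & (Q nor (Q nand ~G))) = T xor F = T
So (B) is true.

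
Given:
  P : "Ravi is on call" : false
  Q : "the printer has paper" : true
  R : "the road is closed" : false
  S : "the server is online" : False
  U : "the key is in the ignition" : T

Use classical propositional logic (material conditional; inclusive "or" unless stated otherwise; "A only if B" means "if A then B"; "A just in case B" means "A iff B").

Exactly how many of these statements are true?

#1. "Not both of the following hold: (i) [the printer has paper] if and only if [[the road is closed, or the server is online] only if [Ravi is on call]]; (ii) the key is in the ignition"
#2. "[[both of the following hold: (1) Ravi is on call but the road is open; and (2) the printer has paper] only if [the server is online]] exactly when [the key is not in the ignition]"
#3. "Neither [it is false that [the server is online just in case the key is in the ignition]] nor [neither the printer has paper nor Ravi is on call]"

0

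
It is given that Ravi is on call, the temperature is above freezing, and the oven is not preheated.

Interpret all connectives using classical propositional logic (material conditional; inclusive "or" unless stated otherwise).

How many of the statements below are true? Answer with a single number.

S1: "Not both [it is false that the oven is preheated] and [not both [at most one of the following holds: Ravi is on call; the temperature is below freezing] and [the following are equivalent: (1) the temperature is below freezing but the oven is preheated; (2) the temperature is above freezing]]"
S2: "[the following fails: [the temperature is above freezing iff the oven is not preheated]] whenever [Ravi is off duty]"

Let V = "the oven is preheated" (F), M = "Ravi is on call" (T), D = "the temperature is below freezing" (F).

S1: This is ¬V ↑ ((M ↑ D) ↑ ((D ∧ V) ↔ ¬D)).

¬V = ¬F = T
M ↑ D = T ↑ F = T
D ∧ V = F ∧ F = F
¬D = ¬F = T
(D ∧ V) ↔ ¬D = F ↔ T = F
(M ↑ D) ↑ ((D ∧ V) ↔ ¬D) = T ↑ F = T
¬V ↑ ((M ↑ D) ↑ ((D ∧ V) ↔ ¬D)) = T ↑ T = F
Thus S1 is false.

S2: In symbols: ¬M → ¬(¬D ↔ ¬V)

¬M = ¬T = F
¬D = ¬F = T
¬V = ¬F = T
¬D ↔ ¬V = T ↔ T = T
¬(¬D ↔ ¬V) = ¬T = F
¬M → ¬(¬D ↔ ¬V) = F → F = T
Thus S2 is true.

1 of the 2 statements is true.

1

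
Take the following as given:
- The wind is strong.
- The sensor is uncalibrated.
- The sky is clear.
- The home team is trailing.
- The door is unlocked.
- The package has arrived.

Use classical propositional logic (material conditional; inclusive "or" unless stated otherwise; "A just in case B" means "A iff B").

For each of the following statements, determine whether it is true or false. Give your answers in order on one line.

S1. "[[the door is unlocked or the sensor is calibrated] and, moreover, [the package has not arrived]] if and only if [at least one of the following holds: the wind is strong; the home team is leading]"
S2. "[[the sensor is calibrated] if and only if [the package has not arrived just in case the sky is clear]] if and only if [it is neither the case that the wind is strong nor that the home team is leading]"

Let U = "the door is locked" (F), Q = "the sensor is calibrated" (F), V = "the package has arrived" (T), P = "the wind is strong" (T), S = "the home team is leading" (F), R = "the sky is overcast" (F).

S1: Parsed as ((~U | Q) & ~V) <-> (P | S)

~U = ~F = T
~U | Q = T | F = T
~V = ~T = F
(~U | Q) & ~V = T & F = F
P | S = T | F = T
((~U | Q) & ~V) <-> (P | S) = F <-> T = F
Hence S1 is false.

S2: Formalization: (Q <-> (~V <-> ~R)) <-> (P nor S)

~V = ~T = F
~R = ~F = T
~V <-> ~R = F <-> T = F
Q <-> (~V <-> ~R) = F <-> F = T
P nor S = T nor F = F
(Q <-> (~V <-> ~R)) <-> (P nor S) = T <-> F = F
Hence S2 is false.

S1 false; S2 false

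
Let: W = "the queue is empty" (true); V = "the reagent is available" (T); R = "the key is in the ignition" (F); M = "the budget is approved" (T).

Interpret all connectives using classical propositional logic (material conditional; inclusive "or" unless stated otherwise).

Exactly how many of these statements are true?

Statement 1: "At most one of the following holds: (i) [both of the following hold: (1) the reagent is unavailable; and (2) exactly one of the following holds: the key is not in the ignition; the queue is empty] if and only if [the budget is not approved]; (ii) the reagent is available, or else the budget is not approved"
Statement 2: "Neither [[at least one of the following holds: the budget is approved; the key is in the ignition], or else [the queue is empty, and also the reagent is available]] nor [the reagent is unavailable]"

0

Statement 1: Formalization: ((¬V ∧ (¬R ⊕ W)) ↔ ¬M) ↑ (V ∨ ¬M)

¬V = ¬T = F
¬R = ¬F = T
¬R ⊕ W = T ⊕ T = F
¬V ∧ (¬R ⊕ W) = F ∧ F = F
¬M = ¬T = F
(¬V ∧ (¬R ⊕ W)) ↔ ¬M = F ↔ F = T
¬M = ¬T = F
V ∨ ¬M = T ∨ F = T
((¬V ∧ (¬R ⊕ W)) ↔ ¬M) ↑ (V ∨ ¬M) = T ↑ T = F
So Statement 1 is false.

Statement 2: This is ((M ∨ R) ∨ (W ∧ V)) ↓ ¬V.

M ∨ R = T ∨ F = T
W ∧ V = T ∧ T = T
(M ∨ R) ∨ (W ∧ V) = T ∨ T = T
¬V = ¬T = F
((M ∨ R) ∨ (W ∧ V)) ↓ ¬V = T ↓ F = F
Thus Statement 2 is false.

0 of the 2 statements are true (none).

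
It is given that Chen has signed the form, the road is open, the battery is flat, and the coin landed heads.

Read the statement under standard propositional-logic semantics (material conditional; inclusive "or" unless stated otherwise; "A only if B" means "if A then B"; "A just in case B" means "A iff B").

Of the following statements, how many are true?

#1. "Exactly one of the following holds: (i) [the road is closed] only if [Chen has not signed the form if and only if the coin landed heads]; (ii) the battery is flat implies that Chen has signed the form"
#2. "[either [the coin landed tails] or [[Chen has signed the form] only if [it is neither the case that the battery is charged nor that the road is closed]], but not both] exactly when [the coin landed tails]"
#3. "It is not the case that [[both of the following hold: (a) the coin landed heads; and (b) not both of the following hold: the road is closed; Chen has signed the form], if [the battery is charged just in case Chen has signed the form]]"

0

Let K = "the road is closed" (False), S = "Chen has signed the form" (True), V = "the coin landed heads" (True), L = "the battery is charged" (False).

#1: Formalization: (K -> (not S iff V)) xor (not L -> S)

not S = not True = False
not S iff V = False iff True = False
K -> (not S iff V) = False -> False = True
not L = not False = True
not L -> S = True -> True = True
(K -> (not S iff V)) xor (not L -> S) = True xor True = False
Hence #1 is false.

#2: This is (not V xor (S -> (L nor K))) iff not V.

not V = not True = False
L nor K = False nor False = True
S -> (L nor K) = True -> True = True
not V xor (S -> (L nor K)) = False xor True = True
not V = not True = False
(not V xor (S -> (L nor K))) iff not V = True iff False = False
Thus #2 is false.

#3: Formalization: not ((L iff S) -> (V and (K nand S)))

L iff S = False iff True = False
K nand S = False nand True = True
V and (K nand S) = True and True = True
(L iff S) -> (V and (K nand S)) = False -> True = True
not ((L iff S) -> (V and (K nand S))) = not True = False
So #3 is false.

0 of the 3 statements are true (none).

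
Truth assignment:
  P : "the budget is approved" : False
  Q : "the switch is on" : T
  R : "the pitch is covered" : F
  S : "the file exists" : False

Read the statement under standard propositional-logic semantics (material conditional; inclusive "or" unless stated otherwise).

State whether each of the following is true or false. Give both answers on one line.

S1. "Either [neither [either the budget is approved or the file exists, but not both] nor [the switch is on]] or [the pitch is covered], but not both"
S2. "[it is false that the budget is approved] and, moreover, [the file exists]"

S1 false / S2 false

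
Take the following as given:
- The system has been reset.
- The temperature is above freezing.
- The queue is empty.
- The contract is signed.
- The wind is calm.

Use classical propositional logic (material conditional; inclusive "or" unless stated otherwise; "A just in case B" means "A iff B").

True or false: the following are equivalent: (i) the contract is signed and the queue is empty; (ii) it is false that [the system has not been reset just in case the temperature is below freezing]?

false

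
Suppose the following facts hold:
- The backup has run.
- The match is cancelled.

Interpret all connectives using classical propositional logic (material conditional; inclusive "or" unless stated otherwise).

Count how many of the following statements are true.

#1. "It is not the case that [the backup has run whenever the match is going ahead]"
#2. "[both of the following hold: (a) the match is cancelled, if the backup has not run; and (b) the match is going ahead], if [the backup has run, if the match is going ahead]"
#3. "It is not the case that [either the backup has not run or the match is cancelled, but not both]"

0

Let G = "the match is cancelled" (T), P = "the backup has run" (T).

#1: In symbols: ~(~G -> P)

~G = ~T = F
~G -> P = F -> T = T
~(~G -> P) = ~T = F
Thus #1 is false.

#2: In symbols: (~G -> P) -> ((~P -> G) & ~G)

~G = ~T = F
~G -> P = F -> T = T
~P = ~T = F
~P -> G = F -> T = T
~G = ~T = F
(~P -> G) & ~G = T & F = F
(~G -> P) -> ((~P -> G) & ~G) = T -> F = F
Thus #2 is false.

#3: Parsed as ~(~P xor G)

~P = ~T = F
~P xor G = F xor T = T
~(~P xor G) = ~T = F
Hence #3 is false.

True statements: 0 (none).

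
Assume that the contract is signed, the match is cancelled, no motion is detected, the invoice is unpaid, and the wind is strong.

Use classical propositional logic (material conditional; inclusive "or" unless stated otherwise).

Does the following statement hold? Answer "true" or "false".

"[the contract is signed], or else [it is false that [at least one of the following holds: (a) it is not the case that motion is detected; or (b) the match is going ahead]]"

True.

Let Q = "the contract is signed" (True), P = "motion is detected" (False), M = "the match is cancelled" (True).
Parsed as Q or not (not P or not M)

not P = not False = True
not M = not True = False
not P or not M = True or False = True
not (not P or not M) = not True = False
Q or not (not P or not M) = True or False = True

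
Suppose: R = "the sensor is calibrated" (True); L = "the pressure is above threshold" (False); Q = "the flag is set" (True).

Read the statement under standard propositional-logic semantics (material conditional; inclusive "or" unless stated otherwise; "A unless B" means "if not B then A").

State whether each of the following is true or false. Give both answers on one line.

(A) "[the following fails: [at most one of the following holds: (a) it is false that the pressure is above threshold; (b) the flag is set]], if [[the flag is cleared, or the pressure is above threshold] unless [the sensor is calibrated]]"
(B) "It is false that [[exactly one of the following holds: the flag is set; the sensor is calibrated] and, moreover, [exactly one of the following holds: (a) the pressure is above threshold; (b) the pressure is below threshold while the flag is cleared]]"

(A) true / (B) true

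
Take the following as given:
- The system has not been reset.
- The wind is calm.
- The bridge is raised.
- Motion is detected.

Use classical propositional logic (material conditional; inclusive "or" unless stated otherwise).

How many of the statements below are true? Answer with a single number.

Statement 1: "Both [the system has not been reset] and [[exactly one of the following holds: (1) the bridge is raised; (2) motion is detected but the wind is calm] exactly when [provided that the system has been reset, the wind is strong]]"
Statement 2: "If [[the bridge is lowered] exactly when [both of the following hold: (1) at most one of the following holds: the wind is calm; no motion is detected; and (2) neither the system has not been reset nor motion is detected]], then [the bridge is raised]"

Let P = "the system has been reset" (F), R = "the bridge is raised" (T), S = "motion is detected" (T), Q = "the wind is strong" (F).

Statement 1: In symbols: ¬P ∧ ((R ⊕ (S ∧ ¬Q)) ↔ (P → Q))

¬P = ¬F = T
¬Q = ¬F = T
S ∧ ¬Q = T ∧ T = T
R ⊕ (S ∧ ¬Q) = T ⊕ T = F
P → Q = F → F = T
(R ⊕ (S ∧ ¬Q)) ↔ (P → Q) = F ↔ T = F
¬P ∧ ((R ⊕ (S ∧ ¬Q)) ↔ (P → Q)) = T ∧ F = F
Thus Statement 1 is false.

Statement 2: This is (¬R ↔ ((¬Q ↑ ¬S) ∧ (¬P ↓ S))) → R.

¬R = ¬T = F
¬Q = ¬F = T
¬S = ¬T = F
¬Q ↑ ¬S = T ↑ F = T
¬P = ¬F = T
¬P ↓ S = T ↓ T = F
(¬Q ↑ ¬S) ∧ (¬P ↓ S) = T ∧ F = F
¬R ↔ ((¬Q ↑ ¬S) ∧ (¬P ↓ S)) = F ↔ F = T
(¬R ↔ ((¬Q ↑ ¬S) ∧ (¬P ↓ S))) → R = T → T = T
Hence Statement 2 is true.

1 of the 2 statements is true.

1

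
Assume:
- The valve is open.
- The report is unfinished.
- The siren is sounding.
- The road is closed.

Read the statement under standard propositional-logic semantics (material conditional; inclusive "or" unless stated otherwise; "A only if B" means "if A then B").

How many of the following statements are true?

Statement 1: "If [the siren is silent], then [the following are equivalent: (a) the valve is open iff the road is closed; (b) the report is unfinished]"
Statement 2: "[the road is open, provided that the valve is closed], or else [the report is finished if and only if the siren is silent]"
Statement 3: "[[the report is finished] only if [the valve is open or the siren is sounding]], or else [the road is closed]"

Let R = "the siren is sounding" (T), P = "the valve is open" (T), S = "the road is closed" (T), Q = "the report is finished" (F).

Statement 1: Formalization: ~R -> ((P <-> S) <-> ~Q)

~R = ~T = F
P <-> S = T <-> T = T
~Q = ~F = T
(P <-> S) <-> ~Q = T <-> T = T
~R -> ((P <-> S) <-> ~Q) = F -> T = T
So Statement 1 is true.

Statement 2: In symbols: (~P -> ~S) | (Q <-> ~R)

~P = ~T = F
~S = ~T = F
~P -> ~S = F -> F = T
~R = ~T = F
Q <-> ~R = F <-> F = T
(~P -> ~S) | (Q <-> ~R) = T | T = T
Thus Statement 2 is true.

Statement 3: This is (Q -> (P | R)) | S.

P | R = T | T = T
Q -> (P | R) = F -> T = T
(Q -> (P | R)) | S = T | T = T
Hence Statement 3 is true.

Count: 3.

3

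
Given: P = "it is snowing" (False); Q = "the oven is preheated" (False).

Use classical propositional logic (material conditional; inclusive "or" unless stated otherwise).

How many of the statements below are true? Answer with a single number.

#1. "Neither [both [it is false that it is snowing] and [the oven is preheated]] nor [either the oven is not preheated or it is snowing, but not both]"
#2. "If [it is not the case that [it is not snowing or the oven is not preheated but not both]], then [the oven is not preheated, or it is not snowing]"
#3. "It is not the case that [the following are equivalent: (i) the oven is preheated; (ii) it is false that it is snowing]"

2

#1: Formalization: (~P & Q) nor (~Q xor P)

~P = ~F = T
~P & Q = T & F = F
~Q = ~F = T
~Q xor P = T xor F = T
(~P & Q) nor (~Q xor P) = F nor T = F
So #1 is false.

#2: Formalization: ~(~P xor ~Q) -> (~Q | ~P)

~P = ~F = T
~Q = ~F = T
~P xor ~Q = T xor T = F
~(~P xor ~Q) = ~F = T
~Q = ~F = T
~P = ~F = T
~Q | ~P = T | T = T
~(~P xor ~Q) -> (~Q | ~P) = T -> T = T
Thus #2 is true.

#3: Formalization: ~(Q <-> ~P)

~P = ~F = T
Q <-> ~P = F <-> T = F
~(Q <-> ~P) = ~F = T
So #3 is true.

Count: 2.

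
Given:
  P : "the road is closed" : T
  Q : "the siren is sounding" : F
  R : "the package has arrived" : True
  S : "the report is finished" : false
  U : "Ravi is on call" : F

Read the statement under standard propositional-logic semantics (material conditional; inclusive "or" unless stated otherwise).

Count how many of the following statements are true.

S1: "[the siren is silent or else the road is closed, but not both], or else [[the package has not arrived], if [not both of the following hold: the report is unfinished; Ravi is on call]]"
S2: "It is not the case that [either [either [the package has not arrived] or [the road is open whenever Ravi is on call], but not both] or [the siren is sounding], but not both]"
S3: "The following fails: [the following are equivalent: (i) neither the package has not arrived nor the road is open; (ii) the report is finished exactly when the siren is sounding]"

0

S1: This is (not Q xor P) or ((not S nand U) -> not R).

not Q = not False = True
not Q xor P = True xor True = False
not S = not False = True
not S nand U = True nand False = True
not R = not True = False
(not S nand U) -> not R = True -> False = False
(not Q xor P) or ((not S nand U) -> not R) = False or False = False
So S1 is false.

S2: In symbols: not ((not R xor (U -> not P)) xor Q)

not R = not True = False
not P = not True = False
U -> not P = False -> False = True
not R xor (U -> not P) = False xor True = True
(not R xor (U -> not P)) xor Q = True xor False = True
not ((not R xor (U -> not P)) xor Q) = not True = False
Hence S2 is false.

S3: This is not ((not R nor not P) iff (S iff Q)).

not R = not True = False
not P = not True = False
not R nor not P = False nor False = True
S iff Q = False iff False = True
(not R nor not P) iff (S iff Q) = True iff True = True
not ((not R nor not P) iff (S iff Q)) = not True = False
Thus S3 is false.

0 of the 3 statements are true (none).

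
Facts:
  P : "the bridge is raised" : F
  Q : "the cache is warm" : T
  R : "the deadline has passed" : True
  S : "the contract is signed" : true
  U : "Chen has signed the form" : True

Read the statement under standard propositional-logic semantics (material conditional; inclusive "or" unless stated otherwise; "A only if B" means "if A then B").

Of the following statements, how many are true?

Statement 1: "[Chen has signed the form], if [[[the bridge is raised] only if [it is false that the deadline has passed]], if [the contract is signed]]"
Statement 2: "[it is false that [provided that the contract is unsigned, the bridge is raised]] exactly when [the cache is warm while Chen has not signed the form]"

2

Statement 1: This is (S -> (P -> ~R)) -> U.

~R = ~T = F
P -> ~R = F -> F = T
S -> (P -> ~R) = T -> T = T
(S -> (P -> ~R)) -> U = T -> T = T
Thus Statement 1 is true.

Statement 2: In symbols: ~(~S -> P) <-> (Q & ~U)

~S = ~T = F
~S -> P = F -> F = T
~(~S -> P) = ~T = F
~U = ~T = F
Q & ~U = T & F = F
~(~S -> P) <-> (Q & ~U) = F <-> F = T
Hence Statement 2 is true.

2 of the 2 statements are true (Statement 1, Statement 2).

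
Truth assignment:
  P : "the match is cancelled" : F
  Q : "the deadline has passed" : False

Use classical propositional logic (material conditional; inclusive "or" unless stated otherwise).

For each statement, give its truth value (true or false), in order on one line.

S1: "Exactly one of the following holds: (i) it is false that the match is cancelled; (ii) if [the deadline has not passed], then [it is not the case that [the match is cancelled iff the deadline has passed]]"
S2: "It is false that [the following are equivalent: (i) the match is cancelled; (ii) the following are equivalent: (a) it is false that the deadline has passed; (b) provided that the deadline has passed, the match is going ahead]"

S1 true; S2 true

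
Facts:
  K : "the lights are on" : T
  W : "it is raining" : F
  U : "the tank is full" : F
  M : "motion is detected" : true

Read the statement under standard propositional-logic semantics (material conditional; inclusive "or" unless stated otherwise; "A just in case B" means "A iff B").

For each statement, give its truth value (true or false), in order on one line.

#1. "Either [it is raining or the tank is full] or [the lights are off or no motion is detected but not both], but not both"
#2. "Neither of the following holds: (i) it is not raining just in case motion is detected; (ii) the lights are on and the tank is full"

#1 F; #2 F

#1: This is (W ∨ U) ⊕ (¬K ⊕ ¬M).

W ∨ U = F ∨ F = F
¬K = ¬T = F
¬M = ¬T = F
¬K ⊕ ¬M = F ⊕ F = F
(W ∨ U) ⊕ (¬K ⊕ ¬M) = F ⊕ F = F
So #1 is false.

#2: Parsed as (¬W ↔ M) ↓ (K ∧ U)

¬W = ¬F = T
¬W ↔ M = T ↔ T = T
K ∧ U = T ∧ F = F
(¬W ↔ M) ↓ (K ∧ U) = T ↓ F = F
Thus #2 is false.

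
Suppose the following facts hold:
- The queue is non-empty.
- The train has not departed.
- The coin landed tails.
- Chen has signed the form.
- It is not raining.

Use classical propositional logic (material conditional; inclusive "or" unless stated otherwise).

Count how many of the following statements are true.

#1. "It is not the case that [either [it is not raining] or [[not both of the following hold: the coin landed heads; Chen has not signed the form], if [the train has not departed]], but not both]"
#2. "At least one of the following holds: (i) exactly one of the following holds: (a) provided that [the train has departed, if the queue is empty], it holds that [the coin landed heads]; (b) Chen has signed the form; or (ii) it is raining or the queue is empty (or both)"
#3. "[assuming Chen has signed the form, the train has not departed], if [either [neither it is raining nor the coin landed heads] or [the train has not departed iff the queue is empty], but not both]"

Let U = "it is raining" (False), Q = "the train has departed" (False), R = "the coin landed heads" (False), S = "Chen has signed the form" (True), P = "the queue is empty" (False).

#1: In symbols: not (not U xor (not Q -> (R nand not S)))

not U = not False = True
not Q = not False = True
not S = not True = False
R nand not S = False nand False = True
not Q -> (R nand not S) = True -> True = True
not U xor (not Q -> (R nand not S)) = True xor True = False
not (not U xor (not Q -> (R nand not S))) = not False = True
So #1 is true.

#2: In symbols: (((P -> Q) -> R) xor S) or (U or P)

P -> Q = False -> False = True
(P -> Q) -> R = True -> False = False
((P -> Q) -> R) xor S = False xor True = True
U or P = False or False = False
(((P -> Q) -> R) xor S) or (U or P) = True or False = True
Hence #2 is true.

#3: This is ((U nor R) xor (not Q iff P)) -> (S -> not Q).

U nor R = False nor False = True
not Q = not False = True
not Q iff P = True iff False = False
(U nor R) xor (not Q iff P) = True xor False = True
not Q = not False = True
S -> not Q = True -> True = True
((U nor R) xor (not Q iff P)) -> (S -> not Q) = True -> True = True
Thus #3 is true.

3 of the 3 statements are true (#1, #2, #3).

3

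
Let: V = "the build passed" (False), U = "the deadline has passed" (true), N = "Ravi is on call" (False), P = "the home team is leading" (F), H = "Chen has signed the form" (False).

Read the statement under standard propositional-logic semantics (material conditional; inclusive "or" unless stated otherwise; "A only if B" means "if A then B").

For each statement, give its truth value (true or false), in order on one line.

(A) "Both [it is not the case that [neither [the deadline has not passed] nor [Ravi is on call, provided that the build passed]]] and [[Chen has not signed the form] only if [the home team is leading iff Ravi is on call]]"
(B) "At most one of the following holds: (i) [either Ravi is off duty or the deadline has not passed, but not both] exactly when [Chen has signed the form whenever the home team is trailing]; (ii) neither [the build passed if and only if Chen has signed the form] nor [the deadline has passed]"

(A) True, (B) True

(A): Parsed as ¬(¬U ↓ (V → N)) ∧ (¬H → (P ↔ N))

¬U = ¬T = F
V → N = F → F = T
¬U ↓ (V → N) = F ↓ T = F
¬(¬U ↓ (V → N)) = ¬F = T
¬H = ¬F = T
P ↔ N = F ↔ F = T
¬H → (P ↔ N) = T → T = T
¬(¬U ↓ (V → N)) ∧ (¬H → (P ↔ N)) = T ∧ T = T
Thus (A) is true.

(B): This is ((¬N ⊕ ¬U) ↔ (¬P → H)) ↑ ((V ↔ H) ↓ U).

¬N = ¬F = T
¬U = ¬T = F
¬N ⊕ ¬U = T ⊕ F = T
¬P = ¬F = T
¬P → H = T → F = F
(¬N ⊕ ¬U) ↔ (¬P → H) = T ↔ F = F
V ↔ H = F ↔ F = T
(V ↔ H) ↓ U = T ↓ T = F
((¬N ⊕ ¬U) ↔ (¬P → H)) ↑ ((V ↔ H) ↓ U) = F ↑ F = T
Thus (B) is true.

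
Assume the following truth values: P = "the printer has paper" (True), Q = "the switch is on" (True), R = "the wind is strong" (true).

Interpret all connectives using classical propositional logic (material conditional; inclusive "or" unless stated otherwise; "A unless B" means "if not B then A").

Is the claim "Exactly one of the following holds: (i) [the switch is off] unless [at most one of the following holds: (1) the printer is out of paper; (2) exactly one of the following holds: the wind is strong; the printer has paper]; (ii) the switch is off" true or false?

True

In symbols: (¬Q ∨ (¬P ↑ (R ⊕ P))) ⊕ ¬Q

¬Q = ¬T = F
¬P = ¬T = F
R ⊕ P = T ⊕ T = F
¬P ↑ (R ⊕ P) = F ↑ F = T
¬Q ∨ (¬P ↑ (R ⊕ P)) = F ∨ T = T
¬Q = ¬T = F
(¬Q ∨ (¬P ↑ (R ⊕ P))) ⊕ ¬Q = T ⊕ F = T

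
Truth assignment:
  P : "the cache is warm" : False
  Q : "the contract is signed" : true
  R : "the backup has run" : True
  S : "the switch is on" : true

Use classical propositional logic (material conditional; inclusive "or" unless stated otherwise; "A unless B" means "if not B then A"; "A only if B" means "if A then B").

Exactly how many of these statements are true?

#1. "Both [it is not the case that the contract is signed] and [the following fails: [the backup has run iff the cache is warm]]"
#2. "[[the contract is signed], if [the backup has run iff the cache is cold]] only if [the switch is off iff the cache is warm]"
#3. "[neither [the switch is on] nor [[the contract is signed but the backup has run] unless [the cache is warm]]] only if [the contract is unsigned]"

#1: Formalization: not Q and not (R iff P)

not Q = not True = False
R iff P = True iff False = False
not (R iff P) = not False = True
not Q and not (R iff P) = False and True = False
Thus #1 is false.

#2: Formalization: ((R iff not P) -> Q) -> (not S iff P)

not P = not False = True
R iff not P = True iff True = True
(R iff not P) -> Q = True -> True = True
not S = not True = False
not S iff P = False iff False = True
((R iff not P) -> Q) -> (not S iff P) = True -> True = True
So #2 is true.

#3: Formalization: (S nor ((Q and R) or P)) -> not Q

Q and R = True and True = True
(Q and R) or P = True or False = True
S nor ((Q and R) or P) = True nor True = False
not Q = not True = False
(S nor ((Q and R) or P)) -> not Q = False -> False = True
So #3 is true.

Count: 2.

2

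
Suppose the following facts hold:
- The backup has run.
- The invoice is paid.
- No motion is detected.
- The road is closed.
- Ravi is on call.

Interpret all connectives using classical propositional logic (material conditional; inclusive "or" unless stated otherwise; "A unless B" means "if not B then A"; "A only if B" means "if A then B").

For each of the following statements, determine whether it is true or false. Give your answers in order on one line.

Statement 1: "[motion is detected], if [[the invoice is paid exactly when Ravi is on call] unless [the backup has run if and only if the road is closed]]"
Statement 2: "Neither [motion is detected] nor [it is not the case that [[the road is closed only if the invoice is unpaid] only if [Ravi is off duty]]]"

Statement 1 F; Statement 2 T

Let R = "the invoice is paid" (T), G = "Ravi is on call" (T), H = "the backup has run" (T), D = "the road is closed" (T), Q = "motion is detected" (F).

Statement 1: In symbols: ((R ↔ G) ∨ (H ↔ D)) → Q

R ↔ G = T ↔ T = T
H ↔ D = T ↔ T = T
(R ↔ G) ∨ (H ↔ D) = T ∨ T = T
((R ↔ G) ∨ (H ↔ D)) → Q = T → F = F
Hence Statement 1 is false.

Statement 2: Formalization: Q ↓ ¬((D → ¬R) → ¬G)

¬R = ¬T = F
D → ¬R = T → F = F
¬G = ¬T = F
(D → ¬R) → ¬G = F → F = T
¬((D → ¬R) → ¬G) = ¬T = F
Q ↓ ¬((D → ¬R) → ¬G) = F ↓ F = T
Thus Statement 2 is true.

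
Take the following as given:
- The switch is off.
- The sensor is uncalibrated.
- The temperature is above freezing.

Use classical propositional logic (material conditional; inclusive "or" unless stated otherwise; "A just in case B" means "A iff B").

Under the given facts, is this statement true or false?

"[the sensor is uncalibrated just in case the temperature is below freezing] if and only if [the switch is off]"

Let Q = "the sensor is calibrated" (False), R = "the temperature is below freezing" (False), P = "the switch is on" (False).
This is (not Q iff R) iff not P.

not Q = not False = True
not Q iff R = True iff False = False
not P = not False = True
(not Q iff R) iff not P = False iff True = False

False.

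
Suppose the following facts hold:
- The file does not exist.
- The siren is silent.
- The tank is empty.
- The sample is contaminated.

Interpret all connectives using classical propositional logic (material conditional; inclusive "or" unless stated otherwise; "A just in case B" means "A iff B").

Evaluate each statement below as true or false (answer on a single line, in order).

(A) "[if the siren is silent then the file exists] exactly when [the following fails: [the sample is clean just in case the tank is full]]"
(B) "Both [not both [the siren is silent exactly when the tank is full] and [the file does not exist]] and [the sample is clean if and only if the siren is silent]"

(A) True / (B) False

Let K = "the siren is sounding" (F), Q = "the file exists" (F), U = "the sample is contaminated" (T), G = "the tank is full" (F).

(A): Formalization: (~K -> Q) <-> ~(~U <-> G)

~K = ~F = T
~K -> Q = T -> F = F
~U = ~T = F
~U <-> G = F <-> F = T
~(~U <-> G) = ~T = F
(~K -> Q) <-> ~(~U <-> G) = F <-> F = T
Thus (A) is true.

(B): This is ((~K <-> G) nand ~Q) & (~U <-> ~K).

~K = ~F = T
~K <-> G = T <-> F = F
~Q = ~F = T
(~K <-> G) nand ~Q = F nand T = T
~U = ~T = F
~K = ~F = T
~U <-> ~K = F <-> T = F
((~K <-> G) nand ~Q) & (~U <-> ~K) = T & F = F
So (B) is false.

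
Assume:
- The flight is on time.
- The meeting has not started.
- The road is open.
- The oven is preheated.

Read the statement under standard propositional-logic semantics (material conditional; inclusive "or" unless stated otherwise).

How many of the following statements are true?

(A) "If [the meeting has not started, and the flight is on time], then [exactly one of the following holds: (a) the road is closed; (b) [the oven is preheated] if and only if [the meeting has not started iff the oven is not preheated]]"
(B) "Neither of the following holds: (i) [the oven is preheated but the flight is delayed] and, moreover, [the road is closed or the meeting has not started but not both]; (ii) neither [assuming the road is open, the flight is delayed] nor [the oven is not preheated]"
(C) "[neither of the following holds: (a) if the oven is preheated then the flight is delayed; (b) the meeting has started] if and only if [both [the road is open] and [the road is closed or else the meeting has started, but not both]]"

Let M = "the meeting has started" (F), L = "the flight is delayed" (F), K = "the road is closed" (F), W = "the oven is preheated" (T).

(A): This is (¬M ∧ ¬L) → (K ⊕ (W ↔ (¬M ↔ ¬W))).

¬M = ¬F = T
¬L = ¬F = T
¬M ∧ ¬L = T ∧ T = T
¬M = ¬F = T
¬W = ¬T = F
¬M ↔ ¬W = T ↔ F = F
W ↔ (¬M ↔ ¬W) = T ↔ F = F
K ⊕ (W ↔ (¬M ↔ ¬W)) = F ⊕ F = F
(¬M ∧ ¬L) → (K ⊕ (W ↔ (¬M ↔ ¬W))) = T → F = F
Hence (A) is false.

(B): This is ((W ∧ L) ∧ (K ⊕ ¬M)) ↓ ((¬K → L) ↓ ¬W).

W ∧ L = T ∧ F = F
¬M = ¬F = T
K ⊕ ¬M = F ⊕ T = T
(W ∧ L) ∧ (K ⊕ ¬M) = F ∧ T = F
¬K = ¬F = T
¬K → L = T → F = F
¬W = ¬T = F
(¬K → L) ↓ ¬W = F ↓ F = T
((W ∧ L) ∧ (K ⊕ ¬M)) ↓ ((¬K → L) ↓ ¬W) = F ↓ T = F
Thus (B) is false.

(C): In symbols: ((W → L) ↓ M) ↔ (¬K ∧ (K ⊕ M))

W → L = T → F = F
(W → L) ↓ M = F ↓ F = T
¬K = ¬F = T
K ⊕ M = F ⊕ F = F
¬K ∧ (K ⊕ M) = T ∧ F = F
((W → L) ↓ M) ↔ (¬K ∧ (K ⊕ M)) = T ↔ F = F
Thus (C) is false.

0 of the 3 statements are true (none).

0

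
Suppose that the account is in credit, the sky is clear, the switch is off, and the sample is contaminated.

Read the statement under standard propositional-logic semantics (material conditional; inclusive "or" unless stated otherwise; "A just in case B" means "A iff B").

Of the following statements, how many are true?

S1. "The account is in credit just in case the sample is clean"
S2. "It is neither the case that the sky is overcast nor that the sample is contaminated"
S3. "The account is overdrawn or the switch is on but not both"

0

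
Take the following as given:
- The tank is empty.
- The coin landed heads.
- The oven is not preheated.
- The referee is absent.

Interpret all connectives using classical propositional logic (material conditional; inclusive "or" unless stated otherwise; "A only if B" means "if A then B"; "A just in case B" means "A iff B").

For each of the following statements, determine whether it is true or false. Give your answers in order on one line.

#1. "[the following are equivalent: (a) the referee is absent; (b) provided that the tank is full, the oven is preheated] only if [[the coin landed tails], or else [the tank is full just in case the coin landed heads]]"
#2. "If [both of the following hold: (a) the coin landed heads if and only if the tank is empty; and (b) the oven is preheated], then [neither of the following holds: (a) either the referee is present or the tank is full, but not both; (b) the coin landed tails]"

Let N = "the referee is present" (False), K = "the tank is full" (False), P = "the oven is preheated" (False), M = "the coin landed heads" (True).

#1: In symbols: (not N iff (K -> P)) -> (not M or (K iff M))

not N = not False = True
K -> P = False -> False = True
not N iff (K -> P) = True iff True = True
not M = not True = False
K iff M = False iff True = False
not M or (K iff M) = False or False = False
(not N iff (K -> P)) -> (not M or (K iff M)) = True -> False = False
Hence #1 is false.

#2: Formalization: ((M iff not K) and P) -> ((N xor K) nor not M)

not K = not False = True
M iff not K = True iff True = True
(M iff not K) and P = True and False = False
N xor K = False xor False = False
not M = not True = False
(N xor K) nor not M = False nor False = True
((M iff not K) and P) -> ((N xor K) nor not M) = False -> True = True
Thus #2 is true.

#1 False, #2 True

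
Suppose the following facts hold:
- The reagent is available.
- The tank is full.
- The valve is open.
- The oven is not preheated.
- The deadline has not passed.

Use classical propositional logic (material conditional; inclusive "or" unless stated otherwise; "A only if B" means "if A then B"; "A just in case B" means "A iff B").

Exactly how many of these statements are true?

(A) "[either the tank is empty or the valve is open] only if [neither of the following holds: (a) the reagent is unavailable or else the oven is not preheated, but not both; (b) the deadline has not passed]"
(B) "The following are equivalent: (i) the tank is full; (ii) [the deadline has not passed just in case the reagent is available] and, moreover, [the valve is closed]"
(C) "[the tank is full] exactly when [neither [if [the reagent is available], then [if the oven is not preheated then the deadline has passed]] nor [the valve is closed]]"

1

Let Q = "the tank is full" (True), R = "the valve is open" (True), P = "the reagent is available" (True), S = "the oven is preheated" (False), U = "the deadline has passed" (False).

(A): Formalization: (not Q or R) -> ((not P xor not S) nor not U)

not Q = not True = False
not Q or R = False or True = True
not P = not True = False
not S = not False = True
not P xor not S = False xor True = True
not U = not False = True
(not P xor not S) nor not U = True nor True = False
(not Q or R) -> ((not P xor not S) nor not U) = True -> False = False
Thus (A) is false.

(B): This is Q iff ((not U iff P) and not R).

not U = not False = True
not U iff P = True iff True = True
not R = not True = False
(not U iff P) and not R = True and False = False
Q iff ((not U iff P) and not R) = True iff False = False
Hence (B) is false.

(C): This is Q iff ((P -> (not S -> U)) nor not R).

not S = not False = True
not S -> U = True -> False = False
P -> (not S -> U) = True -> False = False
not R = not True = False
(P -> (not S -> U)) nor not R = False nor False = True
Q iff ((P -> (not S -> U)) nor not R) = True iff True = True
Hence (C) is true.

True statements: 1 ((C)).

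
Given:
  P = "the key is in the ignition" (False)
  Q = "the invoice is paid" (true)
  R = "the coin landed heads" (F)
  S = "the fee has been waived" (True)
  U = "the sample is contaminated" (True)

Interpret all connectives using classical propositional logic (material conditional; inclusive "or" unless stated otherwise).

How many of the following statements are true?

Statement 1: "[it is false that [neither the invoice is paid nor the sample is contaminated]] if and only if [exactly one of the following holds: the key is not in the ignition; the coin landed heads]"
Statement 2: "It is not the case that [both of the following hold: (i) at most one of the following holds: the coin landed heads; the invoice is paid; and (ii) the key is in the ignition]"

2

Statement 1: Parsed as not (Q nor U) iff (not P xor R)

Q nor U = True nor True = False
not (Q nor U) = not False = True
not P = not False = True
not P xor R = True xor False = True
not (Q nor U) iff (not P xor R) = True iff True = True
Hence Statement 1 is true.

Statement 2: In symbols: not ((R nand Q) and P)

R nand Q = False nand True = True
(R nand Q) and P = True and False = False
not ((R nand Q) and P) = not False = True
Thus Statement 2 is true.

True statements: 2 (Statement 1, Statement 2).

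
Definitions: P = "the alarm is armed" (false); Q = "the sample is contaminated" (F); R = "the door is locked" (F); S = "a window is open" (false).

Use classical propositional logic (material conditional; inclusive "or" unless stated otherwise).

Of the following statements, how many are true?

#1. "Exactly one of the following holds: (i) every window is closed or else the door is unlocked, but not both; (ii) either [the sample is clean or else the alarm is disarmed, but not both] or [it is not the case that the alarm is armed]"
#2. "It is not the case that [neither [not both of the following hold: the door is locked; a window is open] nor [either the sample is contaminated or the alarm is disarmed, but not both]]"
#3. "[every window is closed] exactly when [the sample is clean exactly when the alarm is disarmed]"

#1: Formalization: (¬S ⊕ ¬R) ⊕ ((¬Q ⊕ ¬P) ∨ ¬P)

¬S = ¬F = T
¬R = ¬F = T
¬S ⊕ ¬R = T ⊕ T = F
¬Q = ¬F = T
¬P = ¬F = T
¬Q ⊕ ¬P = T ⊕ T = F
¬P = ¬F = T
(¬Q ⊕ ¬P) ∨ ¬P = F ∨ T = T
(¬S ⊕ ¬R) ⊕ ((¬Q ⊕ ¬P) ∨ ¬P) = F ⊕ T = T
Thus #1 is true.

#2: Formalization: ¬((R ↑ S) ↓ (Q ⊕ ¬P))

R ↑ S = F ↑ F = T
¬P = ¬F = T
Q ⊕ ¬P = F ⊕ T = T
(R ↑ S) ↓ (Q ⊕ ¬P) = T ↓ T = F
¬((R ↑ S) ↓ (Q ⊕ ¬P)) = ¬F = T
So #2 is true.

#3: This is ¬S ↔ (¬Q ↔ ¬P).

¬S = ¬F = T
¬Q = ¬F = T
¬P = ¬F = T
¬Q ↔ ¬P = T ↔ T = T
¬S ↔ (¬Q ↔ ¬P) = T ↔ T = T
Thus #3 is true.

Count: 3.

3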